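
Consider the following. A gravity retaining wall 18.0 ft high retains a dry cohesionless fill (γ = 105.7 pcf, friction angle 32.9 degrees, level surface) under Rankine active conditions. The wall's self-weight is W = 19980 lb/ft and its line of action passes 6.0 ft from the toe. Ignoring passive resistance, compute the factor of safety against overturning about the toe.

K_a = tan²(45° − 32.9°/2) = 0.2960.
P_a = ½K_aγH² = 0.5×0.2960×105.7×18.0² = 5069 lb/ft, acting at H/3 = 6.000 ft above the base.
Overturning moment M_o = P_a × H/3 = 5069 × 6.000 = 30410.
Resisting moment M_r = W × 6.0 = 19980 × 6.0 = 119900.
FS_overturning = M_r/M_o = 119900/30410 = 3.942.

3.94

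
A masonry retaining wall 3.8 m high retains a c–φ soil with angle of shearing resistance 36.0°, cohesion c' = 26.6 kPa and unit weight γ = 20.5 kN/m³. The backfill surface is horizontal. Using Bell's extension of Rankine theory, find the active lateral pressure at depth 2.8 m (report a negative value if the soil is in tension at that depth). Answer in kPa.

K_a = (1 − sin φ)/(1 + sin φ) = 0.2596.
σ_a = K_a γ z − 2c√K_a = 0.2596×20.5×2.8 − 2×26.6×0.5095 = -12.20 kPa.

-12.2 kPa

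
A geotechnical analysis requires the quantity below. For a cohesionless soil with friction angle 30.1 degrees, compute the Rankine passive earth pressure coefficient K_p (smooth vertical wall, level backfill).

K_p = (1 + sin φ)/(1 − sin φ) = tan²(45° + 30.1°/2) = 3.012.

3.01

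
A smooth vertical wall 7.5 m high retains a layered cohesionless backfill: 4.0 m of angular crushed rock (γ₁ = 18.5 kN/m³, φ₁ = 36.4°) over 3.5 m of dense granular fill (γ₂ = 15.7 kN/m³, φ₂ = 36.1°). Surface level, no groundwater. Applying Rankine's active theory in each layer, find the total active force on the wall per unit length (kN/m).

K_a1 = tan²(45°−36.4°/2) = 0.2552; K_a2 = tan²(45°−36.1°/2) = 0.2585.
Layer 1: σ at base = K_a1 γ₁ h₁ = 18.88 kPa; P₁ = ½×18.88×4.0 = 37.76.
Layer 2: σ_v at top = γ₁h₁ = 74.00; σ_h top = K_a2×74.00 = 19.13; σ_h base = K_a2×(74.00+15.7×3.5) = 33.33.
P₂ = ½(19.13+33.33)×3.5 = 91.81. Total P_a = 37.76+91.81 = 129.6 kN/m.

130 kN/m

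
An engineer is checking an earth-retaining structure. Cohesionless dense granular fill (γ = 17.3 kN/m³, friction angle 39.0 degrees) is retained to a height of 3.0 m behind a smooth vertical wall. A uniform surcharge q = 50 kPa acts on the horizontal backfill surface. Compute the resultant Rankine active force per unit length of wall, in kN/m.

51.8 kN/m

K_a = tan²(45° − φ/2) = 0.2275.
Soil triangle: ½ K_a γ H² = 0.5×0.2275×17.3×3.0² = 17.71 kN/m.
Surcharge rectangle: K_a q H = 0.2275×50×3.0 = 34.13 kN/m.
Total = 17.71 + 34.13 = 51.84 kN/m.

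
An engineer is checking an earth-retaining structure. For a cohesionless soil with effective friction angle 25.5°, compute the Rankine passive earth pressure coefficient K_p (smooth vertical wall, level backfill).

K_p = (1 + sin φ)/(1 − sin φ) = tan²(45° + 25.5°/2) = 2.512.

2.51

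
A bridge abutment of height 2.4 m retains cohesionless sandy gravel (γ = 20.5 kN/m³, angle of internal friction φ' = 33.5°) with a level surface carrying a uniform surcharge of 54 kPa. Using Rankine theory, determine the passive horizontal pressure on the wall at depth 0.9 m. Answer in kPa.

K_p = (1 + sin φ)/(1 − sin φ) = 3.464.
σ_v = γz + q = 20.5 × 0.9 + 54 = 72.45 kPa.
σ_h = K_p σ_v = 3.464 × 72.45 = 250.9 kPa.

251 kPa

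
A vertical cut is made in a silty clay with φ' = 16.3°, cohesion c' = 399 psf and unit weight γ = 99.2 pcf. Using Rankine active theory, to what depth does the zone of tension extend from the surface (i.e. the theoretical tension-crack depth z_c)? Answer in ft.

K_a = tan²(45° − 16.3°/2) = 0.5617; √K_a = 0.7495.
The active pressure is zero where K_a γ z = 2c√K_a, so z_c = 2c/(γ√K_a) = 2×399/(99.2×0.7495) = 10.73 ft.

10.7 ft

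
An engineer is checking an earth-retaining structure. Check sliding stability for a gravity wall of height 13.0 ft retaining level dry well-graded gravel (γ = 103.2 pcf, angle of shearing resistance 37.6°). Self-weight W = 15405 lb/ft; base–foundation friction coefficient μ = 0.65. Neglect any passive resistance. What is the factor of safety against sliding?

K_a = tan²(45° − 37.6°/2) = 0.2421.
P_a = ½K_aγH² = 0.5×0.2421×103.2×13.0² = 2111 lb/ft, acting at H/3 = 4.333 ft above the base.
FS_sliding = μW / P_a = 0.65×15405 / 2111 = 4.742.

4.74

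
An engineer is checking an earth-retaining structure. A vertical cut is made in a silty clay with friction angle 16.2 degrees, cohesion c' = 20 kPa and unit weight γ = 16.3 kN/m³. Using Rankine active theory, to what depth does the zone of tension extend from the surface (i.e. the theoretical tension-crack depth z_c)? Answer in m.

3.27 m

K_a = tan²(45° − 16.2°/2) = 0.5637; √K_a = 0.7508.
The active pressure is zero where K_a γ z = 2c√K_a, so z_c = 2c/(γ√K_a) = 2×20/(16.3×0.7508) = 3.268 m.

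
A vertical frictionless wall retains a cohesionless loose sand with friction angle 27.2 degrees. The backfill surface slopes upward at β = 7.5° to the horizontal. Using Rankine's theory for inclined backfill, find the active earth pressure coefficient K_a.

0.384

K_a = cos β · (cos β − √(cos²β − cos²φ)) / (cos β + √(cos²β − cos²φ)).
cos β = 0.9914, cos φ = 0.8894, √(cos²β − cos²φ) = 0.4381.
K_a = 0.9914 × (0.9914 − 0.4381)/(0.9914 + 0.4381) = 0.3838.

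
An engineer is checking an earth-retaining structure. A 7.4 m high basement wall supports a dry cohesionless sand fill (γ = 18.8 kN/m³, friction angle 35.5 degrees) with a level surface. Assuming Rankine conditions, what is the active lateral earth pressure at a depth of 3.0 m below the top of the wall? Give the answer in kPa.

15.0 kPa

K_a = (1 − sin φ)/(1 + sin φ) = 0.2653.
σ_h = K_a γ z = 0.2653 × 18.8 × 3.0 = 14.96 kPa.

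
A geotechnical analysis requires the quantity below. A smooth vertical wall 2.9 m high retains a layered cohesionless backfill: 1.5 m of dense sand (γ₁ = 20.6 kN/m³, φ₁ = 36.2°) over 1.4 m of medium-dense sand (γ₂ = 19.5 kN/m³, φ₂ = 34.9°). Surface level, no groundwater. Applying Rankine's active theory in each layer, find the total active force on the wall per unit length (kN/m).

22.9 kN/m

K_a1 = tan²(45°−36.2°/2) = 0.2574; K_a2 = tan²(45°−34.9°/2) = 0.2721.
Layer 1: σ at base = K_a1 γ₁ h₁ = 7.953 kPa; P₁ = ½×7.953×1.5 = 5.965.
Layer 2: σ_v at top = γ₁h₁ = 30.90; σ_h top = K_a2×30.90 = 8.409; σ_h base = K_a2×(30.90+19.5×1.4) = 15.84.
P₂ = ½(8.409+15.84)×1.4 = 16.97. Total P_a = 5.965+16.97 = 22.94 kN/m.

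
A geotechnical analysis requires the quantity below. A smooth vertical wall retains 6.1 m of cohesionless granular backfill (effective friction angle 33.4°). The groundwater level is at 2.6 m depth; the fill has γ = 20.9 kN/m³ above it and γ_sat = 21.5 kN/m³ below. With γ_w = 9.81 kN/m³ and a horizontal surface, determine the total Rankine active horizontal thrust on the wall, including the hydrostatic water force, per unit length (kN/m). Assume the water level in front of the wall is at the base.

156 kN/m

K_a = tan²(45° − φ/2) = 0.2899.
γ' = 21.5 − 9.81 = 11.69 kN/m³. Depth below WT = 3.5 m.
σ'_h at WT = K_a γ d_w = 15.75 kPa; at base = 15.75 + K_a γ' × 3.5 = 27.62 kPa.
P₁ (0–2.6 m) = ½×15.75×2.6 = 20.48. P₂ (2.6–6.1 m) = ½(15.75+27.62)×3.5 = 75.90.
P_w = ½ γ_w h₂² = 0.5×9.81×3.5² = 60.09. Total = 20.48+75.90+60.09 = 156.5 kN/m.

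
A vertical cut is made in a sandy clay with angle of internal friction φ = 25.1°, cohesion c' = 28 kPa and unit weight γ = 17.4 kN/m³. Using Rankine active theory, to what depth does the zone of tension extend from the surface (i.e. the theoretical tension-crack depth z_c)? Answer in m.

K_a = tan²(45° − 25.1°/2) = 0.4043; √K_a = 0.6358.
The active pressure is zero where K_a γ z = 2c√K_a, so z_c = 2c/(γ√K_a) = 2×28/(17.4×0.6358) = 5.062 m.

5.06 m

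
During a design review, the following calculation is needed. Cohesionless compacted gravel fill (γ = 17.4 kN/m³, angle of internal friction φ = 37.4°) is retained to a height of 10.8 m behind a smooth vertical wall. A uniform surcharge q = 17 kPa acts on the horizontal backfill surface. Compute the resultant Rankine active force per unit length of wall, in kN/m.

293 kN/m

K_a = tan²(45° − φ/2) = 0.2443.
Soil triangle: ½ K_a γ H² = 0.5×0.2443×17.4×10.8² = 247.9 kN/m.
Surcharge rectangle: K_a q H = 0.2443×17×10.8 = 44.85 kN/m.
Total = 247.9 + 44.85 = 292.7 kN/m.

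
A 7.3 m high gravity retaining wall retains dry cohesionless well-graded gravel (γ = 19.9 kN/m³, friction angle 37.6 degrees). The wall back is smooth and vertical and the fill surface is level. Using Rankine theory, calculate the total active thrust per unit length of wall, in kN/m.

128 kN/m

K_a = tan²(45° − φ/2) = 0.2421.
P_a = ½ K_a γ H² = 0.5 × 0.2421 × 19.9 × 7.3² = 128.4 kN/m.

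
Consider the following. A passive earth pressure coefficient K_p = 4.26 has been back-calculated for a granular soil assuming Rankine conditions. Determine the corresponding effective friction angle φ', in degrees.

38.3°

K_p = (1+sin φ)/(1−sin φ) ⇒ sin φ = (K_p − 1)/(K_p + 1) = 0.6198.
φ = arcsin(0.6198) = 38.30°.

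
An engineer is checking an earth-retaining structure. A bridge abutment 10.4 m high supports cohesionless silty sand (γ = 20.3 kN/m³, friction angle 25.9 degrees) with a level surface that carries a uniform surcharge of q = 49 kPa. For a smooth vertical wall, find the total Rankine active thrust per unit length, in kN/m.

630 kN/m

K_a = tan²(45° − φ/2) = 0.3920.
Soil triangle: ½ K_a γ H² = 0.5×0.3920×20.3×10.4² = 430.3 kN/m.
Surcharge rectangle: K_a q H = 0.3920×49×10.4 = 199.8 kN/m.
Total = 430.3 + 199.8 = 630.1 kN/m.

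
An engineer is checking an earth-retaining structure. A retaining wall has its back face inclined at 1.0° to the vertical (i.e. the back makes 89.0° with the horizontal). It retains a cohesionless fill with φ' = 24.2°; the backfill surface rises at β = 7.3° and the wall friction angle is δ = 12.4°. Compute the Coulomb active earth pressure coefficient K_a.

K_a = sin²(α+φ) / [sin²α · sin(α−δ) · (1 + √{sin(φ+δ)sin(φ−β) / (sin(α−δ)sin(α+β))})²].
With α = 89.0°, φ = 24.2°, δ = 12.4°, β = 7.3°: K_a = 0.4288.

0.429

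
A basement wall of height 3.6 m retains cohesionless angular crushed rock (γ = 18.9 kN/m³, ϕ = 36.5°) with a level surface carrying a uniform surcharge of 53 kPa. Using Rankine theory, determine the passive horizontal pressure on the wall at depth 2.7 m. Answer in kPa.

K_p = (1 + sin φ)/(1 − sin φ) = 3.936.
σ_v = γz + q = 18.9 × 2.7 + 53 = 104.0 kPa.
σ_h = K_p σ_v = 3.936 × 104.0 = 409.5 kPa.

409 kPa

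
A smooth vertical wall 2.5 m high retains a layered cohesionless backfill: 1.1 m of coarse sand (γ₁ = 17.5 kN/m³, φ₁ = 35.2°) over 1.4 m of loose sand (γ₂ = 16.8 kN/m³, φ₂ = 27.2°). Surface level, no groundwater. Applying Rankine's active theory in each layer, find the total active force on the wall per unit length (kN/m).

19.0 kN/m

K_a1 = tan²(45°−35.2°/2) = 0.2687; K_a2 = tan²(45°−27.2°/2) = 0.3726.
Layer 1: σ at base = K_a1 γ₁ h₁ = 5.172 kPa; P₁ = ½×5.172×1.1 = 2.845.
Layer 2: σ_v at top = γ₁h₁ = 19.25; σ_h top = K_a2×19.25 = 7.172; σ_h base = K_a2×(19.25+16.8×1.4) = 15.94.
P₂ = ½(7.172+15.94)×1.4 = 16.18. Total P_a = 2.845+16.18 = 19.02 kN/m.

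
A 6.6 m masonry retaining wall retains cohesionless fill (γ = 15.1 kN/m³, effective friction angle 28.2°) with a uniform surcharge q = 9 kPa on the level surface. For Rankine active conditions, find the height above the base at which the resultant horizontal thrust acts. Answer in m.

2.37 m

K_a = 0.3582.
Triangular part P₁ = ½K_aγH² = 117.8 at H/3 = 2.200 m; rectangular part P₂ = K_a q H = 21.28 at H/2 = 3.300 m.
ȳ = (P₁·2.200 + P₂·3.300)/(P₁+P₂) = 2.368 m.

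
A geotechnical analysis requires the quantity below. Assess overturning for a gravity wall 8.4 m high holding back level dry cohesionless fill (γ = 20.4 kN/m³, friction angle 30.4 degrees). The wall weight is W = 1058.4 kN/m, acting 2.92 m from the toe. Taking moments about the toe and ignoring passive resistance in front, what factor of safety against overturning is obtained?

4.68

K_a = tan²(45° − 30.4°/2) = 0.3280.
P_a = ½K_aγH² = 0.5×0.3280×20.4×8.4² = 236.1 kN/m, acting at H/3 = 2.800 m above the base.
Overturning moment M_o = P_a × H/3 = 236.1 × 2.800 = 661.0.
Resisting moment M_r = W × 2.92 = 1058.4 × 2.92 = 3091.
FS_overturning = M_r/M_o = 3091/661.0 = 4.676.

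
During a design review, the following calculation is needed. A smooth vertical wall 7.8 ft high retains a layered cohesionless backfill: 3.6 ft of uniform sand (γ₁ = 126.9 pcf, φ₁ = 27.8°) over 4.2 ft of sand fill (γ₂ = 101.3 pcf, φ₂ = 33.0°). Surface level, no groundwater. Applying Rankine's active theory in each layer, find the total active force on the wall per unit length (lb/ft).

1130 lb/ft

K_a1 = tan²(45°−27.8°/2) = 0.3639; K_a2 = tan²(45°−33.0°/2) = 0.2948.
Layer 1: σ at base = K_a1 γ₁ h₁ = 166.2 psf; P₁ = ½×166.2×3.6 = 299.2.
Layer 2: σ_v at top = γ₁h₁ = 456.8; σ_h top = K_a2×456.8 = 134.7; σ_h base = K_a2×(456.8+101.3×4.2) = 260.1.
P₂ = ½(134.7+260.1)×4.2 = 829.0. Total P_a = 299.2+829.0 = 1128 lb/ft.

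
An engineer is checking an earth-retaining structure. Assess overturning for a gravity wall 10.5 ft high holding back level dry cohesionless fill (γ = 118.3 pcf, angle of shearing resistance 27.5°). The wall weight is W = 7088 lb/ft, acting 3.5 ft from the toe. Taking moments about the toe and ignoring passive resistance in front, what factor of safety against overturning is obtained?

2.95

K_a = tan²(45° − 27.5°/2) = 0.3682.
P_a = ½K_aγH² = 0.5×0.3682×118.3×10.5² = 2401 lb/ft, acting at H/3 = 3.500 ft above the base.
Overturning moment M_o = P_a × H/3 = 2401 × 3.500 = 8405.
Resisting moment M_r = W × 3.5 = 7088 × 3.5 = 24810.
FS_overturning = M_r/M_o = 24810/8405 = 2.952.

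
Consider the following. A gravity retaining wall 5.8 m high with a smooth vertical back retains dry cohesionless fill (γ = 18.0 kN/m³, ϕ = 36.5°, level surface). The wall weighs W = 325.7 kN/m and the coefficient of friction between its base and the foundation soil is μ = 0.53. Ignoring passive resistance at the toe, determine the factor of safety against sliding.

K_a = tan²(45° − 36.5°/2) = 0.2541.
P_a = ½K_aγH² = 0.5×0.2541×18.0×5.8² = 76.92 kN/m, acting at H/3 = 1.933 m above the base.
FS_sliding = μW / P_a = 0.53×325.7 / 76.92 = 2.244.

2.24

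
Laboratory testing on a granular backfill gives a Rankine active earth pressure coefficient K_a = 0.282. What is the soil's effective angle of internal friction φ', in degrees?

K_a = tan²(45° − φ/2) ⇒ 45° − φ/2 = arctan(√0.282) = 27.97°.
φ = 2(45° − 27.97°) = 34.06°.

34.1°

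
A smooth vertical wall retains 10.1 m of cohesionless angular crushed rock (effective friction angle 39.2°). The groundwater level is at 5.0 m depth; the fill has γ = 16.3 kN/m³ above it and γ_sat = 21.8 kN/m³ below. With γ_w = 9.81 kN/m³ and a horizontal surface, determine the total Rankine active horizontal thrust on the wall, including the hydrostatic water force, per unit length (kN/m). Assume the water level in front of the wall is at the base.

302 kN/m

K_a = tan²(45° − φ/2) = 0.2255.
γ' = 21.8 − 9.81 = 11.99 kN/m³. Depth below WT = 5.1 m.
σ'_h at WT = K_a γ d_w = 18.38 kPa; at base = 18.38 + K_a γ' × 5.1 = 32.16 kPa.
P₁ (0–5.0 m) = ½×18.38×5.0 = 45.94. P₂ (5.0–10.1 m) = ½(18.38+32.16)×5.1 = 128.9.
P_w = ½ γ_w h₂² = 0.5×9.81×5.1² = 127.6. Total = 45.94+128.9+127.6 = 302.4 kN/m.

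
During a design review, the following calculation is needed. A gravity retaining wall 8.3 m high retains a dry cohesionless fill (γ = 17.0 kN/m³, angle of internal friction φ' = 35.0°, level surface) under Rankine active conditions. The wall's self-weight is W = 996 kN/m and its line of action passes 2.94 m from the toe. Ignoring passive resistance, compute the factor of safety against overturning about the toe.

K_a = tan²(45° − 35.0°/2) = 0.2710.
P_a = ½K_aγH² = 0.5×0.2710×17.0×8.3² = 158.7 kN/m, acting at H/3 = 2.767 m above the base.
Overturning moment M_o = P_a × H/3 = 158.7 × 2.767 = 439.0.
Resisting moment M_r = W × 2.94 = 996 × 2.94 = 2928.
FS_overturning = M_r/M_o = 2928/439.0 = 6.670.

6.67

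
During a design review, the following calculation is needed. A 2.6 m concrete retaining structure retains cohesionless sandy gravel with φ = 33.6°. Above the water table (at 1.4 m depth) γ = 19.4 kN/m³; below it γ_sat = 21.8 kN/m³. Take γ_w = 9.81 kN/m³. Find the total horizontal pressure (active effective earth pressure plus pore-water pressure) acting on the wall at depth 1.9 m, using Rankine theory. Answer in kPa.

K_a = (1 − sin φ)/(1 + sin φ) = 0.2875.
γ' = 21.8 − 9.81 = 11.99 kN/m³.
Effective vertical stress at 1.9 m: σ'_v = 19.4×1.4 + 11.99×0.500 = 33.15 kPa.
σ'_h = K_a σ'_v = 0.2875 × 33.15 = 9.532 kPa; u = γ_w × 0.500 = 4.905 kPa.
Total σ_h = 9.532 + 4.905 = 14.44 kPa.

14.4 kPa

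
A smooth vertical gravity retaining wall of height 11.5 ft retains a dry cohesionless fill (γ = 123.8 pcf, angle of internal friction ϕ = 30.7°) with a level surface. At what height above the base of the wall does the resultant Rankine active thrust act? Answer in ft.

K_a = 0.3240.
The pressure distribution is triangular, so the resultant acts at H/3 above the base = 11.5/3 = 3.833 ft.

3.83 ft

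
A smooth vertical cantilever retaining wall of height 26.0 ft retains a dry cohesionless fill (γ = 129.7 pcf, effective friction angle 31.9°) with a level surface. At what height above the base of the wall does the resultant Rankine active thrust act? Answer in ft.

8.67 ft

K_a = 0.3085.
The pressure distribution is triangular, so the resultant acts at H/3 above the base = 26.0/3 = 8.667 ft.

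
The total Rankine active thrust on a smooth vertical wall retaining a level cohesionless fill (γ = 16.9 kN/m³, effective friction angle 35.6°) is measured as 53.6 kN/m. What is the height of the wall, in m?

K_a = 0.2641. P_a = ½ K_a γ H² ⇒ H = √(2P_a/(K_a γ)).
H = √(2×53.6/(0.2641×16.9)) = 4.901 m.

4.90 m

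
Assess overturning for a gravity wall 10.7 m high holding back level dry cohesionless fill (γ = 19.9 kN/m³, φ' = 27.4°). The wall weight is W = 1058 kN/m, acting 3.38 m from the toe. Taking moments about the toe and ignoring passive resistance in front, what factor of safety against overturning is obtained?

K_a = tan²(45° − 27.4°/2) = 0.3697.
P_a = ½K_aγH² = 0.5×0.3697×19.9×10.7² = 421.1 kN/m, acting at H/3 = 3.567 m above the base.
Overturning moment M_o = P_a × H/3 = 421.1 × 3.567 = 1502.
Resisting moment M_r = W × 3.38 = 1058 × 3.38 = 3576.
FS_overturning = M_r/M_o = 3576/1502 = 2.381.

2.38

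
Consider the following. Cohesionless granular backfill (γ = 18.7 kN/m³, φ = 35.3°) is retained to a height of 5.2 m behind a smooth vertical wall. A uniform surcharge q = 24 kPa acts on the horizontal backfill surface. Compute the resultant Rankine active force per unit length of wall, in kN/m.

K_a = tan²(45° − φ/2) = 0.2675.
Soil triangle: ½ K_a γ H² = 0.5×0.2675×18.7×5.2² = 67.64 kN/m.
Surcharge rectangle: K_a q H = 0.2675×24×5.2 = 33.39 kN/m.
Total = 67.64 + 33.39 = 101.0 kN/m.

101 kN/m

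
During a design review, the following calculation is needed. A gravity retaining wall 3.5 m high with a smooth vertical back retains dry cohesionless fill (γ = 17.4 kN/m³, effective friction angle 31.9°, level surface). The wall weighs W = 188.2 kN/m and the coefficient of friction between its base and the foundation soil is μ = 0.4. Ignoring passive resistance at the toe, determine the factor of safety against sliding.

K_a = tan²(45° − 31.9°/2) = 0.3085.
P_a = ½K_aγH² = 0.5×0.3085×17.4×3.5² = 32.88 kN/m, acting at H/3 = 1.167 m above the base.
FS_sliding = μW / P_a = 0.4×188.2 / 32.88 = 2.289.

2.29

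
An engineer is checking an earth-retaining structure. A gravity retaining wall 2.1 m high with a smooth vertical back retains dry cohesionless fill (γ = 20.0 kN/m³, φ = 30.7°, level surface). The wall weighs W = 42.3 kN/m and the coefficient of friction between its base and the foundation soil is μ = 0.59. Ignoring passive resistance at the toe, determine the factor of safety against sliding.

K_a = tan²(45° − 30.7°/2) = 0.3240.
P_a = ½K_aγH² = 0.5×0.3240×20.0×2.1² = 14.29 kN/m, acting at H/3 = 0.7000 m above the base.
FS_sliding = μW / P_a = 0.59×42.3 / 14.29 = 1.747.

1.75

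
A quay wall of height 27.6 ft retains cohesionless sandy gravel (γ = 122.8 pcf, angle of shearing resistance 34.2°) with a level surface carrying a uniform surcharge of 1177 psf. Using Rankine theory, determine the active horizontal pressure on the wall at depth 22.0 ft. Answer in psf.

1090 psf

K_a = (1 − sin φ)/(1 + sin φ) = 0.2803.
σ_v = γz + q = 122.8 × 22.0 + 1177 = 3879 psf.
σ_h = K_a σ_v = 0.2803 × 3879 = 1087 psf.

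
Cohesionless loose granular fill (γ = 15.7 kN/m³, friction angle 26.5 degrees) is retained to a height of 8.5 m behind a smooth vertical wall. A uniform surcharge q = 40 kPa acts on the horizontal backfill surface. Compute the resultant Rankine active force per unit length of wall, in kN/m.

347 kN/m

K_a = tan²(45° − φ/2) = 0.3829.
Soil triangle: ½ K_a γ H² = 0.5×0.3829×15.7×8.5² = 217.2 kN/m.
Surcharge rectangle: K_a q H = 0.3829×40×8.5 = 130.2 kN/m.
Total = 217.2 + 130.2 = 347.4 kN/m.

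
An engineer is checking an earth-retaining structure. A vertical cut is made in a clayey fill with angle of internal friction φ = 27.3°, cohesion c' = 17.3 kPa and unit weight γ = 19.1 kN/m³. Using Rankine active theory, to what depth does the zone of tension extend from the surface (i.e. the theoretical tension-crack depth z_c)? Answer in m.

K_a = tan²(45° − 27.3°/2) = 0.3711; √K_a = 0.6092.
The active pressure is zero where K_a γ z = 2c√K_a, so z_c = 2c/(γ√K_a) = 2×17.3/(19.1×0.6092) = 2.974 m.

2.97 m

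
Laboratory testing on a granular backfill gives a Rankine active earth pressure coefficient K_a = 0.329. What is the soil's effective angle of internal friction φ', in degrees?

30.3°

K_a = tan²(45° − φ/2) ⇒ 45° − φ/2 = arctan(√0.329) = 29.84°.
φ = 2(45° − 29.84°) = 30.32°.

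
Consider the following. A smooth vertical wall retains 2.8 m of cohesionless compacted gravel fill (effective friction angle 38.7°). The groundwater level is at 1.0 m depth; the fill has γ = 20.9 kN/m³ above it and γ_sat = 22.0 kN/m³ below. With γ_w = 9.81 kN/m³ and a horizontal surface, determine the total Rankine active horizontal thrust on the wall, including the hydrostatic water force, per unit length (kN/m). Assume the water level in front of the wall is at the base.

31.5 kN/m

K_a = tan²(45° − φ/2) = 0.2306.
γ' = 22.0 − 9.81 = 12.19 kN/m³. Depth below WT = 1.8 m.
σ'_h at WT = K_a γ d_w = 4.819 kPa; at base = 4.819 + K_a γ' × 1.8 = 9.879 kPa.
P₁ (0–1.0 m) = ½×4.819×1.0 = 2.410. P₂ (1.0–2.8 m) = ½(4.819+9.879)×1.8 = 13.23.
P_w = ½ γ_w h₂² = 0.5×9.81×1.8² = 15.89. Total = 2.410+13.23+15.89 = 31.53 kN/m.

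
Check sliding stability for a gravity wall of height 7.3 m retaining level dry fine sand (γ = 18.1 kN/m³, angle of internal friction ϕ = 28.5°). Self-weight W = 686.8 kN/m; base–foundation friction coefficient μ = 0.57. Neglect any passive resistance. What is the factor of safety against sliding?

2.29

K_a = tan²(45° − 28.5°/2) = 0.3540.
P_a = ½K_aγH² = 0.5×0.3540×18.1×7.3² = 170.7 kN/m, acting at H/3 = 2.433 m above the base.
FS_sliding = μW / P_a = 0.57×686.8 / 170.7 = 2.293.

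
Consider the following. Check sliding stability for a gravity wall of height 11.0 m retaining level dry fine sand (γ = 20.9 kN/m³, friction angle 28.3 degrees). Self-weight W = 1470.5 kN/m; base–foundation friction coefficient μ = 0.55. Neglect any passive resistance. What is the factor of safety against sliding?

K_a = tan²(45° − 28.3°/2) = 0.3568.
P_a = ½K_aγH² = 0.5×0.3568×20.9×11.0² = 451.1 kN/m, acting at H/3 = 3.667 m above the base.
FS_sliding = μW / P_a = 0.55×1470.5 / 451.1 = 1.793.

1.79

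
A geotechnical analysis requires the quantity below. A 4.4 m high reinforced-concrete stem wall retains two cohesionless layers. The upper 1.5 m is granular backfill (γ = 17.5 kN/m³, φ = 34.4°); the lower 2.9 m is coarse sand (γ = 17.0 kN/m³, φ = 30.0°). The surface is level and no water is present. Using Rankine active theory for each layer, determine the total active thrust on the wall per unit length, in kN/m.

54.7 kN/m

K_a1 = tan²(45°−34.4°/2) = 0.2780; K_a2 = tan²(45°−30.0°/2) = 0.3333.
Layer 1: σ at base = K_a1 γ₁ h₁ = 7.297 kPa; P₁ = ½×7.297×1.5 = 5.473.
Layer 2: σ_v at top = γ₁h₁ = 26.25; σ_h top = K_a2×26.25 = 8.750; σ_h base = K_a2×(26.25+17.0×2.9) = 25.18.
P₂ = ½(8.750+25.18)×2.9 = 49.20. Total P_a = 5.473+49.20 = 54.68 kN/m.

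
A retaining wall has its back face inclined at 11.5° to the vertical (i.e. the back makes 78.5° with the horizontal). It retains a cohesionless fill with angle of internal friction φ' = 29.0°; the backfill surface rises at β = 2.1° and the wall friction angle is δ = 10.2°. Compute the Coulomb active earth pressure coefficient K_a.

K_a = sin²(α+φ) / [sin²α · sin(α−δ) · (1 + √{sin(φ+δ)sin(φ−β) / (sin(α−δ)sin(α+β))})²].
With α = 78.5°, φ = 29.0°, δ = 10.2°, β = 2.1°: K_a = 0.4197.

0.420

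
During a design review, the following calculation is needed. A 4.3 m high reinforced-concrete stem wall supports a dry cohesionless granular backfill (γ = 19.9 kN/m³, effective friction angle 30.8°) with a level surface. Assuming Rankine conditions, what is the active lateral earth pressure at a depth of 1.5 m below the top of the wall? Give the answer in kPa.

K_a = (1 − sin φ)/(1 + sin φ) = 0.3227.
σ_h = K_a γ z = 0.3227 × 19.9 × 1.5 = 9.633 kPa.

9.63 kPa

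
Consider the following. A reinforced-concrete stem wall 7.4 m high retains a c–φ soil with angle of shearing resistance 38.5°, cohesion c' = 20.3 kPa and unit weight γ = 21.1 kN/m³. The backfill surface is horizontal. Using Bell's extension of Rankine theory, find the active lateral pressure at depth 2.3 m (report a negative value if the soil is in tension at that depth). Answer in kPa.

K_a = (1 − sin φ)/(1 + sin φ) = 0.2327.
σ_a = K_a γ z − 2c√K_a = 0.2327×21.1×2.3 − 2×20.3×0.4823 = -8.292 kPa.

-8.29 kPa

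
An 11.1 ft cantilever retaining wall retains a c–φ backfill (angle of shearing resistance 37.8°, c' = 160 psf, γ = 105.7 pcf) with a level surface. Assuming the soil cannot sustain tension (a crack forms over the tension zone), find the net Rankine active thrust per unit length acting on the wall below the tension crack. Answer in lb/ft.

K_a = 0.2400; √K_a = 0.4899.
Tension-crack depth z_c = 2c/(γ√K_a) = 2×160/(105.7×0.4899) = 6.180 ft.
σ_a at base = K_a γ H − 2c√K_a = 0.2400×105.7×11.1 − 2×160×0.4899 = 124.8 psf.
P_a = ½ × 124.8 × (H − z_c) = 0.5×124.8×4.920 = 307.1 lb/ft.

307 lb/ft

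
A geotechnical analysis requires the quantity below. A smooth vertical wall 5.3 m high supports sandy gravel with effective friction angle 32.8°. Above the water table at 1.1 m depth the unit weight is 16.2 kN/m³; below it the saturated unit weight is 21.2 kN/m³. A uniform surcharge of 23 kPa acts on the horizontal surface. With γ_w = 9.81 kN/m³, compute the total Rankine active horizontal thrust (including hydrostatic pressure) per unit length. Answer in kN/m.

178 kN/m

K_a = tan²(45° − φ/2) = 0.2973.
γ' = 21.2 − 9.81 = 11.39 kN/m³. h₂ = H − d_w = 4.2 m.
σ'_h: at surface K_a·q = 6.837; at WT K_a(q+γd_w) = 12.13; at base K_a(q+γd_w+γ'h₂) = 26.35 kPa.
P₁ = ½(6.837+12.13)×1.1 = 10.43; P₂ = ½(12.13+26.35)×4.2 = 80.83; P_w = ½γ_w h₂² = 86.52.
Total = 10.43+80.83+86.52 = 177.8 kN/m.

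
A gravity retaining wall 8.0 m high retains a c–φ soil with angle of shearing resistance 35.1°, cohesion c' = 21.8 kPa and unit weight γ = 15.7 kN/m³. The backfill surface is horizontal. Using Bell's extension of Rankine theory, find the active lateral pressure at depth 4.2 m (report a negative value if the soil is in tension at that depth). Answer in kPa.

K_a = (1 − sin φ)/(1 + sin φ) = 0.2698.
σ_a = K_a γ z − 2c√K_a = 0.2698×15.7×4.2 − 2×21.8×0.5195 = -4.855 kPa.

-4.86 kPa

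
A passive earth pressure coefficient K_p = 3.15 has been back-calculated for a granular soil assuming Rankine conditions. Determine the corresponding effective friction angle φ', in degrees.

31.2°

K_p = (1+sin φ)/(1−sin φ) ⇒ sin φ = (K_p − 1)/(K_p + 1) = 0.5181.
φ = arcsin(0.5181) = 31.20°.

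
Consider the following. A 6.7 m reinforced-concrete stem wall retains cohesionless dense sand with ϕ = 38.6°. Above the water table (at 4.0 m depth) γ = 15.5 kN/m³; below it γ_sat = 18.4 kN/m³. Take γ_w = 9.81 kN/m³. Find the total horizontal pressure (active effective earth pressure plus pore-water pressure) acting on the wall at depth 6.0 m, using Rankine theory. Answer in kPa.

K_a = (1 − sin φ)/(1 + sin φ) = 0.2316.
γ' = 18.4 − 9.81 = 8.590 kN/m³.
Effective vertical stress at 6.0 m: σ'_v = 15.5×4.0 + 8.590×2.00 = 79.18 kPa.
σ'_h = K_a σ'_v = 0.2316 × 79.18 = 18.34 kPa; u = γ_w × 2.00 = 19.62 kPa.
Total σ_h = 18.34 + 19.62 = 37.96 kPa.

38.0 kPa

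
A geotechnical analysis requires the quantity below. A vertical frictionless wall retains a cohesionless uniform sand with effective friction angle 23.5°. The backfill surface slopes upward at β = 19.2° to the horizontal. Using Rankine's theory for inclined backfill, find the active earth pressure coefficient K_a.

0.580

K_a = cos β · (cos β − √(cos²β − cos²φ)) / (cos β + √(cos²β − cos²φ)).
cos β = 0.9444, cos φ = 0.9171, √(cos²β − cos²φ) = 0.2255.
K_a = 0.9444 × (0.9444 − 0.2255)/(0.9444 + 0.2255) = 0.5803.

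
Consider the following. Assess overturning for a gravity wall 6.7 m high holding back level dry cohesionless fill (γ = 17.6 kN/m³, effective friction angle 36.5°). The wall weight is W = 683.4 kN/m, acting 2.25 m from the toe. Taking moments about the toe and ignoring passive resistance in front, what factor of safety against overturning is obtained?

6.86

K_a = tan²(45° − 36.5°/2) = 0.2541.
P_a = ½K_aγH² = 0.5×0.2541×17.6×6.7² = 100.4 kN/m, acting at H/3 = 2.233 m above the base.
Overturning moment M_o = P_a × H/3 = 100.4 × 2.233 = 224.1.
Resisting moment M_r = W × 2.25 = 683.4 × 2.25 = 1538.
FS_overturning = M_r/M_o = 1538/224.1 = 6.860.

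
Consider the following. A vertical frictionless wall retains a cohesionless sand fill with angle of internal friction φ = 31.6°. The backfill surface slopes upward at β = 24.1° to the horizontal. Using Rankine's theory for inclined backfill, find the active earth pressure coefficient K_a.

K_a = cos β · (cos β − √(cos²β − cos²φ)) / (cos β + √(cos²β − cos²φ)).
cos β = 0.9128, cos φ = 0.8517, √(cos²β − cos²φ) = 0.3284.
K_a = 0.9128 × (0.9128 − 0.3284)/(0.9128 + 0.3284) = 0.4298.

0.430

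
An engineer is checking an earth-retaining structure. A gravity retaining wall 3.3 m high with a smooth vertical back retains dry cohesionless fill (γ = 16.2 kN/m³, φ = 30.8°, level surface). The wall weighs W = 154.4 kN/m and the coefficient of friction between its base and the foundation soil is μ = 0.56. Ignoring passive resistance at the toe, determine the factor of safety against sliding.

3.04

K_a = tan²(45° − 30.8°/2) = 0.3227.
P_a = ½K_aγH² = 0.5×0.3227×16.2×3.3² = 28.47 kN/m, acting at H/3 = 1.100 m above the base.
FS_sliding = μW / P_a = 0.56×154.4 / 28.47 = 3.037.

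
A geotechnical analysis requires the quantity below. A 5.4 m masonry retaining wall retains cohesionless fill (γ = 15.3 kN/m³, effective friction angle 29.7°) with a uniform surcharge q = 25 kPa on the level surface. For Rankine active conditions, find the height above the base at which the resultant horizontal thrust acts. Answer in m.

K_a = 0.3374.
Triangular part P₁ = ½K_aγH² = 75.26 at H/3 = 1.800 m; rectangular part P₂ = K_a q H = 45.55 at H/2 = 2.700 m.
ȳ = (P₁·1.800 + P₂·2.700)/(P₁+P₂) = 2.139 m.

2.14 m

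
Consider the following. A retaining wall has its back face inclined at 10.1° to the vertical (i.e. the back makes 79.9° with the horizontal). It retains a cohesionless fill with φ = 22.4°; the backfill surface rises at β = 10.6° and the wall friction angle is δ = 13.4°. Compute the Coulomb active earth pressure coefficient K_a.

0.580

K_a = sin²(α+φ) / [sin²α · sin(α−δ) · (1 + √{sin(φ+δ)sin(φ−β) / (sin(α−δ)sin(α+β))})²].
With α = 79.9°, φ = 22.4°, δ = 13.4°, β = 10.6°: K_a = 0.5797.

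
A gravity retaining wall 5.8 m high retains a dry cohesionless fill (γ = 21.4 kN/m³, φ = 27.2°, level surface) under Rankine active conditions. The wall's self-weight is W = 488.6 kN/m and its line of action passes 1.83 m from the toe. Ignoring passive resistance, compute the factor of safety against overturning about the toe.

3.45

K_a = tan²(45° − 27.2°/2) = 0.3726.
P_a = ½K_aγH² = 0.5×0.3726×21.4×5.8² = 134.1 kN/m, acting at H/3 = 1.933 m above the base.
Overturning moment M_o = P_a × H/3 = 134.1 × 1.933 = 259.3.
Resisting moment M_r = W × 1.83 = 488.6 × 1.83 = 894.1.
FS_overturning = M_r/M_o = 894.1/259.3 = 3.448.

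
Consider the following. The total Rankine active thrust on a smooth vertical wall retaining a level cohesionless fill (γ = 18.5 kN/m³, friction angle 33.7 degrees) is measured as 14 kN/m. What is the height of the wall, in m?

K_a = 0.2863. P_a = ½ K_a γ H² ⇒ H = √(2P_a/(K_a γ)).
H = √(2×14/(0.2863×18.5)) = 2.299 m.

2.30 m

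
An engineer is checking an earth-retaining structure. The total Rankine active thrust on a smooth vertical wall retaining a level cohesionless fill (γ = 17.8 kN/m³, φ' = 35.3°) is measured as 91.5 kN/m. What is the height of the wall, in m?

6.20 m

K_a = 0.2675. P_a = ½ K_a γ H² ⇒ H = √(2P_a/(K_a γ)).
H = √(2×91.5/(0.2675×17.8)) = 6.199 m.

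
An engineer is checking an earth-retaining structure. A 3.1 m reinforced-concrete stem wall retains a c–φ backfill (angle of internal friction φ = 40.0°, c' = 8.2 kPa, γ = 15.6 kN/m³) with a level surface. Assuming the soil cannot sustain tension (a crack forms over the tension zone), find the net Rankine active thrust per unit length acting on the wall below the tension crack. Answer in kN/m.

K_a = 0.2174; √K_a = 0.4663.
Tension-crack depth z_c = 2c/(γ√K_a) = 2×8.2/(15.6×0.4663) = 2.254 m.
σ_a at base = K_a γ H − 2c√K_a = 0.2174×15.6×3.1 − 2×8.2×0.4663 = 2.868 kPa.
P_a = ½ × 2.868 × (H − z_c) = 0.5×2.868×0.8455 = 1.213 kN/m.

1.21 kN/m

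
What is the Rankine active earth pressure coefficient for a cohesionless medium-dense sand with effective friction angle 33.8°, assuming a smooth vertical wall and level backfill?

0.285

K_a = (1 − sin φ)/(1 + sin φ) = (1 − sin 33.8°)/(1 + sin 33.8°) = 0.2851.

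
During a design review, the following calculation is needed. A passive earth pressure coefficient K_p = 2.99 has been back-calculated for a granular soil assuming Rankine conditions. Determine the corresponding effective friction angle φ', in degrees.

29.9°

K_p = (1+sin φ)/(1−sin φ) ⇒ sin φ = (K_p − 1)/(K_p + 1) = 0.4987.
φ = arcsin(0.4987) = 29.92°.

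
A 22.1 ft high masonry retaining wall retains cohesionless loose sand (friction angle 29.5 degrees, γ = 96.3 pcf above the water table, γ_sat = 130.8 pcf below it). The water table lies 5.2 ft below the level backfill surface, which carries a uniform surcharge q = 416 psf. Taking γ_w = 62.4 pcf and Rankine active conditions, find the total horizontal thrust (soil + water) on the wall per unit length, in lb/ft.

K_a = tan²(45° − φ/2) = 0.3401.
γ' = 130.8 − 62.4 = 68.40 pcf. h₂ = H − d_w = 16.9 ft.
σ'_h: at surface K_a·q = 141.5; at WT K_a(q+γd_w) = 311.8; at base K_a(q+γd_w+γ'h₂) = 704.9 psf.
P₁ = ½(141.5+311.8)×5.2 = 1179; P₂ = ½(311.8+704.9)×16.9 = 8591; P_w = ½γ_w h₂² = 8911.
Total = 1179+8591+8911 = 18680 lb/ft.

18700 lb/ft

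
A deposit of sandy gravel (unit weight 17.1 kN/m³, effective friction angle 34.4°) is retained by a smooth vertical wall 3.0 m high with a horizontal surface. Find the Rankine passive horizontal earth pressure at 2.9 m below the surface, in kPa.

178 kPa

K_p = (1 + sin φ)/(1 − sin φ) = 3.597.
σ_h = K_p γ z = 3.597 × 17.1 × 2.9 = 178.4 kPa.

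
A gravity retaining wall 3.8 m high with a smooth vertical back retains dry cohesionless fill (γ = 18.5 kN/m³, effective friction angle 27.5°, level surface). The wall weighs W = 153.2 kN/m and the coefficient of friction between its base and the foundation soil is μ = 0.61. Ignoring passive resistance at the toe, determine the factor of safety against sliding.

K_a = tan²(45° − 27.5°/2) = 0.3682.
P_a = ½K_aγH² = 0.5×0.3682×18.5×3.8² = 49.18 kN/m, acting at H/3 = 1.267 m above the base.
FS_sliding = μW / P_a = 0.61×153.2 / 49.18 = 1.900.

1.90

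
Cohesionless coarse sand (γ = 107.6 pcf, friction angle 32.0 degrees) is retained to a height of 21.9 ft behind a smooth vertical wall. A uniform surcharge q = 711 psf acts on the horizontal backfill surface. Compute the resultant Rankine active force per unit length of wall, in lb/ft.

K_a = tan²(45° − φ/2) = 0.3073.
Soil triangle: ½ K_a γ H² = 0.5×0.3073×107.6×21.9² = 7928 lb/ft.
Surcharge rectangle: K_a q H = 0.3073×711×21.9 = 4784 lb/ft.
Total = 7928 + 4784 = 12710 lb/ft.

12700 lb/ft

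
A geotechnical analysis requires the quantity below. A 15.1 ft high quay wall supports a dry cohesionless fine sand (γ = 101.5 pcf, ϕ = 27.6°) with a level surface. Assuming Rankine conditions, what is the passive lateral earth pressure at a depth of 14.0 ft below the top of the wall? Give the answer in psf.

K_p = (1 + sin φ)/(1 − sin φ) = 2.726.
σ_h = K_p γ z = 2.726 × 101.5 × 14.0 = 3874 psf.

3870 psf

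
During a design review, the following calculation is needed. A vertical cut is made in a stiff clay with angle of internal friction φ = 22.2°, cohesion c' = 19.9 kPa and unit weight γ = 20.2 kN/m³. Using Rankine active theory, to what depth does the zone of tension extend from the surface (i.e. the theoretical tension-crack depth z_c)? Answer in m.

2.93 m

K_a = tan²(45° − 22.2°/2) = 0.4515; √K_a = 0.6720.
The active pressure is zero where K_a γ z = 2c√K_a, so z_c = 2c/(γ√K_a) = 2×19.9/(20.2×0.6720) = 2.932 m.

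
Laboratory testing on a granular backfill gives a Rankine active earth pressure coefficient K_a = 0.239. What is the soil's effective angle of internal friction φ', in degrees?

37.9°

K_a = tan²(45° − φ/2) ⇒ 45° − φ/2 = arctan(√0.239) = 26.05°.
φ = 2(45° − 26.05°) = 37.89°.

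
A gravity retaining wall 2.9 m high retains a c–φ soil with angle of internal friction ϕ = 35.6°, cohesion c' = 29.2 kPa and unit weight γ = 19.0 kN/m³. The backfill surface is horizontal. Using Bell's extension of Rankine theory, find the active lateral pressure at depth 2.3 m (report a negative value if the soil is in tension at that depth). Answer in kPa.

-18.5 kPa

K_a = (1 − sin φ)/(1 + sin φ) = 0.2641.
σ_a = K_a γ z − 2c√K_a = 0.2641×19.0×2.3 − 2×29.2×0.5139 = -18.47 kPa.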